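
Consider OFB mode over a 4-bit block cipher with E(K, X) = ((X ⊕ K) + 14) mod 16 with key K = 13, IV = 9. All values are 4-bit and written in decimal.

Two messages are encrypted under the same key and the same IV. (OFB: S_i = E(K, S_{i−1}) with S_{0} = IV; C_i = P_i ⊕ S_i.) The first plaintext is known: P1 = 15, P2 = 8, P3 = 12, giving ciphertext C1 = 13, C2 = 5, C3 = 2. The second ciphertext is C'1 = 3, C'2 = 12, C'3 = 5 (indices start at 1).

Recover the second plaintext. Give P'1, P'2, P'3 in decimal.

In OFB with a reused IV, both messages share the same keystream S_i, so C_i ⊕ C'_i = P_i ⊕ P'_i and thus P'_i = P_i ⊕ C_i ⊕ C'_i.
P'1: 15 ⊕ 13 ⊕ 3 = 1.
P'2: 8 ⊕ 5 ⊕ 12 = 1.
P'3: 12 ⊕ 2 ⊕ 5 = 11.

P'1 = 1, P'2 = 1, P'3 = 11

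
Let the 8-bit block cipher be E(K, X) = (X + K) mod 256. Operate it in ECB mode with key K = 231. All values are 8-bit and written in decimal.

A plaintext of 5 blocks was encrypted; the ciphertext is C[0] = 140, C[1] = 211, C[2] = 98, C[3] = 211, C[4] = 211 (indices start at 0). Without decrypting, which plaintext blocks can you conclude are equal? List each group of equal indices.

P[1] = P[3] = P[4]

ECB encrypts each block independently with the same key, so equal ciphertext blocks imply equal plaintext blocks.
C[1] = C[3] = C[4] = 211, so P[1] = P[3] = P[4].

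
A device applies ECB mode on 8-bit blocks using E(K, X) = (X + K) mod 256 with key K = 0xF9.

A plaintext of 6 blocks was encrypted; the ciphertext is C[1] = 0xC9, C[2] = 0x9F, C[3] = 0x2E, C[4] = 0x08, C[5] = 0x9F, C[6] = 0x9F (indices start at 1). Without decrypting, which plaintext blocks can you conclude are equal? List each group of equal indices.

P[2] = P[5] = P[6]

ECB encrypts each block independently with the same key, so equal ciphertext blocks imply equal plaintext blocks.
C[2] = C[5] = C[6] = 0x9F, so P[2] = P[5] = P[6].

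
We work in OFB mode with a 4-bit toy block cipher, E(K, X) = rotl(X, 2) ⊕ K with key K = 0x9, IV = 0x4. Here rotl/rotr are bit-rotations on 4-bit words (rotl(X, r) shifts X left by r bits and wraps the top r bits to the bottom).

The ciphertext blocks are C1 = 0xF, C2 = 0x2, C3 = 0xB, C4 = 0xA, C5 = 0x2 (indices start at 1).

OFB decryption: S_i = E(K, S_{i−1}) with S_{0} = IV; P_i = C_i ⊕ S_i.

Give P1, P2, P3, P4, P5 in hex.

P1: S = E(K, 0x4) = 0x8; 0xF ⊕ 0x8 = 0x7.
P2: S = E(K, 0x8) = 0xB; 0x2 ⊕ 0xB = 0x9.
P3: S = E(K, 0xB) = 0x7; 0xB ⊕ 0x7 = 0xC.
P4: S = E(K, 0x7) = 0x4; 0xA ⊕ 0x4 = 0xE.
P5: S = E(K, 0x4) = 0x8; 0x2 ⊕ 0x8 = 0xA.

P1 = 0x7, P2 = 0x9, P3 = 0xC, P4 = 0xE, P5 = 0xA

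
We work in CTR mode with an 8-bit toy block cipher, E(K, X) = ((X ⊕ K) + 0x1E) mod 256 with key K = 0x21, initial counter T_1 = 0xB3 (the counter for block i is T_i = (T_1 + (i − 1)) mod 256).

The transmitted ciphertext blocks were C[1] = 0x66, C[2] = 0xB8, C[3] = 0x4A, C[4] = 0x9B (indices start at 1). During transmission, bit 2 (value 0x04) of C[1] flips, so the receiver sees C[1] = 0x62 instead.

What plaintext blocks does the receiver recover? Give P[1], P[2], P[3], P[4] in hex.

CTR decryption: S_i = E(K, T_i) where T_i is the counter for block i; P_i = C_i ⊕ S_i.
Only C[1] changed, to 0x62. In CTR, a change in C_i flips the same bit in P_i only; the keystream is unaffected. Decrypting the received ciphertext:
P[1]: T = 0xB3, S = E(K, T) = 0xB0; 0x62 ⊕ 0xB0 = 0xD2.
P[2]: T = 0xB4, S = E(K, T) = 0xB3; 0xB8 ⊕ 0xB3 = 0x0B.
P[3]: T = 0xB5, S = E(K, T) = 0xB2; 0x4A ⊕ 0xB2 = 0xF8.
P[4]: T = 0xB6, S = E(K, T) = 0xB5; 0x9B ⊕ 0xB5 = 0x2E.
Blocks that differ from the original plaintext: P[1].

P[1] = 0xD2, P[2] = 0x0B, P[3] = 0xF8, P[4] = 0x2E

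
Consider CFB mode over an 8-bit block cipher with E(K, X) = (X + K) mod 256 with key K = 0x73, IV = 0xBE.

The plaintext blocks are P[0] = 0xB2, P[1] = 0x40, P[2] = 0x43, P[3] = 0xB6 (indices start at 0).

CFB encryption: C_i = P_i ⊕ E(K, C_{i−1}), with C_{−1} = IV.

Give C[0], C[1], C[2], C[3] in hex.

C[0]: E(K, 0xBE) = 0x31; 0xB2 ⊕ 0x31 = 0x83.
C[1]: E(K, 0x83) = 0xF6; 0x40 ⊕ 0xF6 = 0xB6.
C[2]: E(K, 0xB6) = 0x29; 0x43 ⊕ 0x29 = 0x6A.
C[3]: E(K, 0x6A) = 0xDD; 0xB6 ⊕ 0xDD = 0x6B.

C[0] = 0x83, C[1] = 0xB6, C[2] = 0x6A, C[3] = 0x6B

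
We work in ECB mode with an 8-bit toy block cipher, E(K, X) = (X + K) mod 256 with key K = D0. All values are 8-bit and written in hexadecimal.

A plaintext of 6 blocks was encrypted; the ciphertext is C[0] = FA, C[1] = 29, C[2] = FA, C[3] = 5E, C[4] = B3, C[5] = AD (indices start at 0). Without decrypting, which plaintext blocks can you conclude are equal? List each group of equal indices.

P[0] = P[2]

ECB encrypts each block independently with the same key, so equal ciphertext blocks imply equal plaintext blocks.
C[0] = C[2] = FA, so P[0] = P[2].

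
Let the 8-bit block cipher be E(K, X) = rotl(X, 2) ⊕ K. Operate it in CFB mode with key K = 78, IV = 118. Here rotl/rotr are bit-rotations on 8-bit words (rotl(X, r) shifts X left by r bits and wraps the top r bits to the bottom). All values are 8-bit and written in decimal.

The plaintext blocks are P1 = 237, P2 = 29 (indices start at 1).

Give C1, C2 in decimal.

CFB encryption: C_i = P_i ⊕ E(K, C_{i−1}), with C_{0} = IV.
C1: E(K, 118) = 151; 237 ⊕ 151 = 122.
C2: E(K, 122) = 167; 29 ⊕ 167 = 186.

C1 = 122, C2 = 186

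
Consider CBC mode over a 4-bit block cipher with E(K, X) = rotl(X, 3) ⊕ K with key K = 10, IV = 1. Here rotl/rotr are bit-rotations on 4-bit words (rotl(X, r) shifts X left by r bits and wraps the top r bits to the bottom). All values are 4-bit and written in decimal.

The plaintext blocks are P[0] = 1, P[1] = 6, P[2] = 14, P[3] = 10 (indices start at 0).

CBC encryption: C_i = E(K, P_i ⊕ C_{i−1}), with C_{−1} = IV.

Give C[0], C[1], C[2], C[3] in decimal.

C[0]: P[0] ⊕ 1 = 0; E(K, 0) = 10.
C[1]: P[1] ⊕ 10 = 12; E(K, 12) = 12.
C[2]: P[2] ⊕ 12 = 2; E(K, 2) = 11.
C[3]: P[3] ⊕ 11 = 1; E(K, 1) = 2.

C[0] = 10, C[1] = 12, C[2] = 11, C[3] = 2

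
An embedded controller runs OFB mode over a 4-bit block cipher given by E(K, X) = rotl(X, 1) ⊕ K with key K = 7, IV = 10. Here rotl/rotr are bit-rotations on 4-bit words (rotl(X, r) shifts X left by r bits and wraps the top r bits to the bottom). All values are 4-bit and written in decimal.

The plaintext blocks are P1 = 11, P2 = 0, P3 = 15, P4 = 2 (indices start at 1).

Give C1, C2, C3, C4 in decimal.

C1 = 9, C2 = 3, C3 = 14, C4 = 7

OFB encryption: S_i = E(K, S_{i−1}) with S_{0} = IV; C_i = P_i ⊕ S_i.
C1: S = E(K, 10) = 2; 11 ⊕ 2 = 9.
C2: S = E(K, 2) = 3; 0 ⊕ 3 = 3.
C3: S = E(K, 3) = 1; 15 ⊕ 1 = 14.
C4: S = E(K, 1) = 5; 2 ⊕ 5 = 7.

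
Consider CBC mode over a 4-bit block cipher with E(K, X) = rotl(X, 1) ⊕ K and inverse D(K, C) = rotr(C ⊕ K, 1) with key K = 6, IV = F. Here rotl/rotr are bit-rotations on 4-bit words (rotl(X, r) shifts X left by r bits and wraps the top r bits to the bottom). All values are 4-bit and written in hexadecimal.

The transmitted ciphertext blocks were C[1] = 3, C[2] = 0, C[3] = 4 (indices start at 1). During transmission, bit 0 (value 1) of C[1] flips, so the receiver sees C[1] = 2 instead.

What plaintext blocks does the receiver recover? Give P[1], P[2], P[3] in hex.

P[1] = D, P[2] = 1, P[3] = 1

CBC decryption: P_i = D(K, C_i) ⊕ C_{i−1}, with C_{0} = IV.
Only C[1] changed, to 2. In CBC, a change in C_i garbles P_i and flips the same bit in P_{i+1}. Decrypting the received ciphertext:
P[1]: D(K, 2) = 2; 2 ⊕ F = D.
P[2]: D(K, 0) = 3; 3 ⊕ 2 = 1.
P[3]: D(K, 4) = 1; 1 ⊕ 0 = 1.
Blocks that differ from the original plaintext: P[1], P[2].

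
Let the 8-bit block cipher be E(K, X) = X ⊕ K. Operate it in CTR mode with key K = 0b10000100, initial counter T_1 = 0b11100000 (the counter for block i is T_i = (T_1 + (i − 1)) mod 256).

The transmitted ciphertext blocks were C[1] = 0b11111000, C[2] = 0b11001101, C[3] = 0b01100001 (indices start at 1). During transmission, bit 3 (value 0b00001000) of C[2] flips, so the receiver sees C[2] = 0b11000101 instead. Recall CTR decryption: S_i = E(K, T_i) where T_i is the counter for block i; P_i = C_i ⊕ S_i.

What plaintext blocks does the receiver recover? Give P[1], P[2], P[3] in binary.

P[1] = 0b10011100, P[2] = 0b10100000, P[3] = 0b00000111

Only C[2] changed, to 0b11000101. In CTR, a change in C_i flips the same bit in P_i only; the keystream is unaffected. Decrypting the received ciphertext:
P[1]: T = 0b11100000, S = E(K, T) = 0b01100100; 0b11111000 ⊕ 0b01100100 = 0b10011100.
P[2]: T = 0b11100001, S = E(K, T) = 0b01100101; 0b11000101 ⊕ 0b01100101 = 0b10100000.
P[3]: T = 0b11100010, S = E(K, T) = 0b01100110; 0b01100001 ⊕ 0b01100110 = 0b00000111.
Blocks that differ from the original plaintext: P[2].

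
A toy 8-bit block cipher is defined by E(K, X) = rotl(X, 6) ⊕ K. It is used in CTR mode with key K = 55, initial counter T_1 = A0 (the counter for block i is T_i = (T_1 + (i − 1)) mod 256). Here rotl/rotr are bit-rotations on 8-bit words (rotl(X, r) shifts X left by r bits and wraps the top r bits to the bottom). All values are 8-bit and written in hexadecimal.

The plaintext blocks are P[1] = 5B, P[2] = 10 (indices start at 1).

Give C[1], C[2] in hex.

CTR encryption: S_i = E(K, T_i) where T_i is the counter for block i; C_i = P_i ⊕ S_i.
C[1]: T = A0, S = E(K, T) = 7D; 5B ⊕ 7D = 26.
C[2]: T = A1, S = E(K, T) = 3D; 10 ⊕ 3D = 2D.

C[1] = 26, C[2] = 2D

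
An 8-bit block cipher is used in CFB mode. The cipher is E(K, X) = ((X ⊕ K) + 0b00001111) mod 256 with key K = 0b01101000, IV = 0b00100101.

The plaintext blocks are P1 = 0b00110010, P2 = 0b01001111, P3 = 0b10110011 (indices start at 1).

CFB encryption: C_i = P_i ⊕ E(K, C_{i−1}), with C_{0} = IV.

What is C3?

C1: E(K, 0b00100101) = 0b01011100; 0b00110010 ⊕ 0b01011100 = 0b01101110.
C2: E(K, 0b01101110) = 0b00010101; 0b01001111 ⊕ 0b00010101 = 0b01011010.
C3: E(K, 0b01011010) = 0b01000001; 0b10110011 ⊕ 0b01000001 = 0b11110010.

C3 = 0b11110010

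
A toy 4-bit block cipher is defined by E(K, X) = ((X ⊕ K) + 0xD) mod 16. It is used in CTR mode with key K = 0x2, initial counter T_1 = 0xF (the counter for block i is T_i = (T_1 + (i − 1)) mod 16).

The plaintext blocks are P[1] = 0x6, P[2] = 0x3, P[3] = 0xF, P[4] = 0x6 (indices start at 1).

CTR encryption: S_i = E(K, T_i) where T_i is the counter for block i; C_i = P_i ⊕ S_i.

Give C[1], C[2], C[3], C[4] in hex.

C[1]: T = 0xF, S = E(K, T) = 0xA; 0x6 ⊕ 0xA = 0xC.
C[2]: T = 0x0, S = E(K, T) = 0xF; 0x3 ⊕ 0xF = 0xC.
C[3]: T = 0x1, S = E(K, T) = 0x0; 0xF ⊕ 0x0 = 0xF.
C[4]: T = 0x2, S = E(K, T) = 0xD; 0x6 ⊕ 0xD = 0xB.

C[1] = 0xC, C[2] = 0xC, C[3] = 0xF, C[4] = 0xB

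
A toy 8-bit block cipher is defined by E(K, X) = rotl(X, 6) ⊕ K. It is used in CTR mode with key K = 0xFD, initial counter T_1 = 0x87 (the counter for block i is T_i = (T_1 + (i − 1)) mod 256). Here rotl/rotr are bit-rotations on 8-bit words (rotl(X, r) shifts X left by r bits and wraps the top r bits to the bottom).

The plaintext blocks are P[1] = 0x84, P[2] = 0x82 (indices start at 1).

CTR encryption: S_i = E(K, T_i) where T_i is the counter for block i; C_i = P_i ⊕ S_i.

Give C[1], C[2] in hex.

C[1] = 0x98, C[2] = 0x5D

C[1]: T = 0x87, S = E(K, T) = 0x1C; 0x84 ⊕ 0x1C = 0x98.
C[2]: T = 0x88, S = E(K, T) = 0xDF; 0x82 ⊕ 0xDF = 0x5D.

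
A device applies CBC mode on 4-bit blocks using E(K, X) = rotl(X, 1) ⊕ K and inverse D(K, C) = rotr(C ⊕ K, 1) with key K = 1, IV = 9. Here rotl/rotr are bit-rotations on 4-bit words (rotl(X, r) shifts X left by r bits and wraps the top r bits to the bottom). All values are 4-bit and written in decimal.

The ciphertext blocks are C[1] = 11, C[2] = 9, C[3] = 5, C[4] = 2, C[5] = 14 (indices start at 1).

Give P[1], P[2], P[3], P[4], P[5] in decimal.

P[1] = 12, P[2] = 15, P[3] = 11, P[4] = 12, P[5] = 13

CBC decryption: P_i = D(K, C_i) ⊕ C_{i−1}, with C_{0} = IV.
P[1]: D(K, 11) = 5; 5 ⊕ 9 = 12.
P[2]: D(K, 9) = 4; 4 ⊕ 11 = 15.
P[3]: D(K, 5) = 2; 2 ⊕ 9 = 11.
P[4]: D(K, 2) = 9; 9 ⊕ 5 = 12.
P[5]: D(K, 14) = 15; 15 ⊕ 2 = 13.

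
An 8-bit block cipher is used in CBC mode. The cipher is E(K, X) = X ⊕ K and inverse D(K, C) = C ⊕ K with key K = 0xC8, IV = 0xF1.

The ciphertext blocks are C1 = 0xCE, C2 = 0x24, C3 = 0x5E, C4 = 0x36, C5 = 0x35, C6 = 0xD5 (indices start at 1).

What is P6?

P6 = 0x28

CBC decryption: P_i = D(K, C_i) ⊕ C_{i−1}, with C_{0} = IV.
P6: D(K, 0xD5) = 0x1D; 0x1D ⊕ 0x35 = 0x28.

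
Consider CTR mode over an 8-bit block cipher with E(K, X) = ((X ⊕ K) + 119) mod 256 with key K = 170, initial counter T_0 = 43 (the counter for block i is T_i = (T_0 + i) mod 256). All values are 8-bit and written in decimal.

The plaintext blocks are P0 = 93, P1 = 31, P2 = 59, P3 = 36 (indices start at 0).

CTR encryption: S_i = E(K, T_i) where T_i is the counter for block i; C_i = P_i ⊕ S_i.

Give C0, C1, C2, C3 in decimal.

C0: T = 43, S = E(K, T) = 248; 93 ⊕ 248 = 165.
C1: T = 44, S = E(K, T) = 253; 31 ⊕ 253 = 226.
C2: T = 45, S = E(K, T) = 254; 59 ⊕ 254 = 197.
C3: T = 46, S = E(K, T) = 251; 36 ⊕ 251 = 223.

C0 = 165, C1 = 226, C2 = 197, C3 = 223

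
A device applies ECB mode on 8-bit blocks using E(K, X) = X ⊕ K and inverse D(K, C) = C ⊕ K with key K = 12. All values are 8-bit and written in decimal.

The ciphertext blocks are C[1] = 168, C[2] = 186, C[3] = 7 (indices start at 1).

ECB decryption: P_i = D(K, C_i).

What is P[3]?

P[3]: D(K, 7) = 11.

P[3] = 11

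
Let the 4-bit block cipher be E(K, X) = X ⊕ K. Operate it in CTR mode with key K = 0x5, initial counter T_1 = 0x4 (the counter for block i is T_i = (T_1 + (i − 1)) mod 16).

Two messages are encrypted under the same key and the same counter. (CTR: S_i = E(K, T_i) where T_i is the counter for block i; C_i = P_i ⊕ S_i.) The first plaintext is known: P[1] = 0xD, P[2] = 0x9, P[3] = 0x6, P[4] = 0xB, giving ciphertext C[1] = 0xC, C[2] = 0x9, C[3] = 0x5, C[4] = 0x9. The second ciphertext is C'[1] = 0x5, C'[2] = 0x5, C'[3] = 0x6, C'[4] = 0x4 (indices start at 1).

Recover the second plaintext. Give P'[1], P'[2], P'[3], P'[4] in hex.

In CTR with a reused counter, both messages share the same keystream S_i, so C_i ⊕ C'_i = P_i ⊕ P'_i and thus P'_i = P_i ⊕ C_i ⊕ C'_i.
P'[1]: 0xD ⊕ 0xC ⊕ 0x5 = 0x4.
P'[2]: 0x9 ⊕ 0x9 ⊕ 0x5 = 0x5.
P'[3]: 0x6 ⊕ 0x5 ⊕ 0x6 = 0x5.
P'[4]: 0xB ⊕ 0x9 ⊕ 0x4 = 0x6.

P'[1] = 0x4, P'[2] = 0x5, P'[3] = 0x5, P'[4] = 0x6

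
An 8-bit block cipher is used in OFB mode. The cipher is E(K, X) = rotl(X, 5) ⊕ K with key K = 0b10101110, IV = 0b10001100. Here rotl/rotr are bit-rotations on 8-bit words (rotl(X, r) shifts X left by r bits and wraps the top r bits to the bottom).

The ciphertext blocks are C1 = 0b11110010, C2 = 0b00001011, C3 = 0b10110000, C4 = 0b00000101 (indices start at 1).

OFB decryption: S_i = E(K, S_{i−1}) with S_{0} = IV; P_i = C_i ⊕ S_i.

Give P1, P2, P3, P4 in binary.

P1 = 0b11001101, P2 = 0b01000010, P3 = 0b00110111, P4 = 0b01011011

P1: S = E(K, 0b10001100) = 0b00111111; 0b11110010 ⊕ 0b00111111 = 0b11001101.
P2: S = E(K, 0b00111111) = 0b01001001; 0b00001011 ⊕ 0b01001001 = 0b01000010.
P3: S = E(K, 0b01001001) = 0b10000111; 0b10110000 ⊕ 0b10000111 = 0b00110111.
P4: S = E(K, 0b10000111) = 0b01011110; 0b00000101 ⊕ 0b01011110 = 0b01011011.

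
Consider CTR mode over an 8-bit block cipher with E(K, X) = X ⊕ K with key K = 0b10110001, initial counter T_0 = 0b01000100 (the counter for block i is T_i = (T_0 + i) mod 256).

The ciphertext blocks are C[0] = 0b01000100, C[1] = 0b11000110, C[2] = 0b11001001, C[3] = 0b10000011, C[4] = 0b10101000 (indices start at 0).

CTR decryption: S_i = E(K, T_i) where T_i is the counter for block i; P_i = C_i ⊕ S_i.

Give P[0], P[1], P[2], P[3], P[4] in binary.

P[0]: T = 0b01000100, S = E(K, T) = 0b11110101; 0b01000100 ⊕ 0b11110101 = 0b10110001.
P[1]: T = 0b01000101, S = E(K, T) = 0b11110100; 0b11000110 ⊕ 0b11110100 = 0b00110010.
P[2]: T = 0b01000110, S = E(K, T) = 0b11110111; 0b11001001 ⊕ 0b11110111 = 0b00111110.
P[3]: T = 0b01000111, S = E(K, T) = 0b11110110; 0b10000011 ⊕ 0b11110110 = 0b01110101.
P[4]: T = 0b01001000, S = E(K, T) = 0b11111001; 0b10101000 ⊕ 0b11111001 = 0b01010001.

P[0] = 0b10110001, P[1] = 0b00110010, P[2] = 0b00111110, P[3] = 0b01110101, P[4] = 0b01010001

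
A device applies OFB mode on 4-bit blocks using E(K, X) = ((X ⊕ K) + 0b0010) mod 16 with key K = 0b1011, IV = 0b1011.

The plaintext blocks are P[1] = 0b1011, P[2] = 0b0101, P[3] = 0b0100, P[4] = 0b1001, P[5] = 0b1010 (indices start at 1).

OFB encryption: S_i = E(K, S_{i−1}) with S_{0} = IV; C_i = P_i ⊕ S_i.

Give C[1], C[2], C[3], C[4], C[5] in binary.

C[1]: S = E(K, 0b1011) = 0b0010; 0b1011 ⊕ 0b0010 = 0b1001.
C[2]: S = E(K, 0b0010) = 0b1011; 0b0101 ⊕ 0b1011 = 0b1110.
C[3]: S = E(K, 0b1011) = 0b0010; 0b0100 ⊕ 0b0010 = 0b0110.
C[4]: S = E(K, 0b0010) = 0b1011; 0b1001 ⊕ 0b1011 = 0b0010.
C[5]: S = E(K, 0b1011) = 0b0010; 0b1010 ⊕ 0b0010 = 0b1000.

C[1] = 0b1001, C[2] = 0b1110, C[3] = 0b0110, C[4] = 0b0010, C[5] = 0b1000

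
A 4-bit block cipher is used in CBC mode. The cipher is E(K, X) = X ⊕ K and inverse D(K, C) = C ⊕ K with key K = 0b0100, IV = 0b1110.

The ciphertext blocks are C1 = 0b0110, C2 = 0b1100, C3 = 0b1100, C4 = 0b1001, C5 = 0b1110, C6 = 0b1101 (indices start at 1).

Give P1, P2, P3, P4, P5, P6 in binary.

CBC decryption: P_i = D(K, C_i) ⊕ C_{i−1}, with C_{0} = IV.
P1: D(K, 0b0110) = 0b0010; 0b0010 ⊕ 0b1110 = 0b1100.
P2: D(K, 0b1100) = 0b1000; 0b1000 ⊕ 0b0110 = 0b1110.
P3: D(K, 0b1100) = 0b1000; 0b1000 ⊕ 0b1100 = 0b0100.
P4: D(K, 0b1001) = 0b1101; 0b1101 ⊕ 0b1100 = 0b0001.
P5: D(K, 0b1110) = 0b1010; 0b1010 ⊕ 0b1001 = 0b0011.
P6: D(K, 0b1101) = 0b1001; 0b1001 ⊕ 0b1110 = 0b0111.

P1 = 0b1100, P2 = 0b1110, P3 = 0b0100, P4 = 0b0001, P5 = 0b0011, P6 = 0b0111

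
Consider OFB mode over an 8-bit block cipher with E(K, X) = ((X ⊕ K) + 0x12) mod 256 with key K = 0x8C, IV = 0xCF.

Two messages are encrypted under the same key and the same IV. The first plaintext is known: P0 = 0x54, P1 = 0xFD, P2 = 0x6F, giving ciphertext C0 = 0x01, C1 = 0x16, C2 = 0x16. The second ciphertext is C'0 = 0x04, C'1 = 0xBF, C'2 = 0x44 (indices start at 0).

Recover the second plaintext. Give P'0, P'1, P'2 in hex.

P'0 = 0x51, P'1 = 0x54, P'2 = 0x3D

In OFB with a reused IV, both messages share the same keystream S_i, so C_i ⊕ C'_i = P_i ⊕ P'_i and thus P'_i = P_i ⊕ C_i ⊕ C'_i.
P'0: 0x54 ⊕ 0x01 ⊕ 0x04 = 0x51.
P'1: 0xFD ⊕ 0x16 ⊕ 0xBF = 0x54.
P'2: 0x6F ⊕ 0x16 ⊕ 0x44 = 0x3D.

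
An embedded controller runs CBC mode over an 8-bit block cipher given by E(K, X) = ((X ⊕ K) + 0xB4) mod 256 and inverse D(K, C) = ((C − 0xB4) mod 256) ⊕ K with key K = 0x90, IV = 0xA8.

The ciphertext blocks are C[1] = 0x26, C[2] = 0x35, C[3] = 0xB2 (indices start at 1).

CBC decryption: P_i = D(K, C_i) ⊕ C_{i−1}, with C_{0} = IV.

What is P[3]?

P[3]: D(K, 0xB2) = 0x6E; 0x6E ⊕ 0x35 = 0x5B.

P[3] = 0x5B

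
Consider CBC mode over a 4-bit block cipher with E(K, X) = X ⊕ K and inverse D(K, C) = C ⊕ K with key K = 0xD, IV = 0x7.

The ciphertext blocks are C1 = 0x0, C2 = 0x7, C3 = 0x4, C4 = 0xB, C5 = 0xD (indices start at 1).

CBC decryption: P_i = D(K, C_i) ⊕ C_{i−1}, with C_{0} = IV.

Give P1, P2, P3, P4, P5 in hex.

P1: D(K, 0x0) = 0xD; 0xD ⊕ 0x7 = 0xA.
P2: D(K, 0x7) = 0xA; 0xA ⊕ 0x0 = 0xA.
P3: D(K, 0x4) = 0x9; 0x9 ⊕ 0x7 = 0xE.
P4: D(K, 0xB) = 0x6; 0x6 ⊕ 0x4 = 0x2.
P5: D(K, 0xD) = 0x0; 0x0 ⊕ 0xB = 0xB.

P1 = 0xA, P2 = 0xA, P3 = 0xE, P4 = 0x2, P5 = 0xB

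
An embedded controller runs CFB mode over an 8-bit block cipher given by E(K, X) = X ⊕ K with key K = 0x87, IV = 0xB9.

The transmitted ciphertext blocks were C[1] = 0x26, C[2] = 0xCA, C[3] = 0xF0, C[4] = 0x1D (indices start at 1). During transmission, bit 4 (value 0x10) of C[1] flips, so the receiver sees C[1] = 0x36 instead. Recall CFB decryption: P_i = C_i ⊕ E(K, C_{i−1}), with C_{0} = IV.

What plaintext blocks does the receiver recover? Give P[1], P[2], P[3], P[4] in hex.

Only C[1] changed, to 0x36. In CFB, a change in C_i flips the same bit in P_i and garbles P_{i+1}. Decrypting the received ciphertext:
P[1]: E(K, 0xB9) = 0x3E; 0x36 ⊕ 0x3E = 0x08.
P[2]: E(K, 0x36) = 0xB1; 0xCA ⊕ 0xB1 = 0x7B.
P[3]: E(K, 0xCA) = 0x4D; 0xF0 ⊕ 0x4D = 0xBD.
P[4]: E(K, 0xF0) = 0x77; 0x1D ⊕ 0x77 = 0x6A.
Blocks that differ from the original plaintext: P[1], P[2].

P[1] = 0x08, P[2] = 0x7B, P[3] = 0xBD, P[4] = 0x6A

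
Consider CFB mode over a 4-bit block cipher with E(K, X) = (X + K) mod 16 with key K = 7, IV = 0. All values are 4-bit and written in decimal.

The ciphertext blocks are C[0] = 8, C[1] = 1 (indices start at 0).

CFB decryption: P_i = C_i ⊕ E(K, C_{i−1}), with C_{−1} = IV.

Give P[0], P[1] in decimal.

P[0] = 15, P[1] = 14

P[0]: E(K, 0) = 7; 8 ⊕ 7 = 15.
P[1]: E(K, 8) = 15; 1 ⊕ 15 = 14.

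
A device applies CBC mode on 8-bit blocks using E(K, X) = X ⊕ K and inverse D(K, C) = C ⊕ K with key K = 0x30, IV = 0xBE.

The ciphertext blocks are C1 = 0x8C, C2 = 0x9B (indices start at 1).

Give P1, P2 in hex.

P1 = 0x02, P2 = 0x27

CBC decryption: P_i = D(K, C_i) ⊕ C_{i−1}, with C_{0} = IV.
P1: D(K, 0x8C) = 0xBC; 0xBC ⊕ 0xBE = 0x02.
P2: D(K, 0x9B) = 0xAB; 0xAB ⊕ 0x8C = 0x27.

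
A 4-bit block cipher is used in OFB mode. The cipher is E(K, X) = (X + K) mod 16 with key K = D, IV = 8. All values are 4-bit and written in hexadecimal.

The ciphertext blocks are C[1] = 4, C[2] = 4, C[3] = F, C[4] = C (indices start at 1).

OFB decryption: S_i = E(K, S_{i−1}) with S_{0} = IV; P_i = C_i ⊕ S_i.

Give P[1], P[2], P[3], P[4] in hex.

P[1]: S = E(K, 8) = 5; 4 ⊕ 5 = 1.
P[2]: S = E(K, 5) = 2; 4 ⊕ 2 = 6.
P[3]: S = E(K, 2) = F; F ⊕ F = 0.
P[4]: S = E(K, F) = C; C ⊕ C = 0.

P[1] = 1, P[2] = 6, P[3] = 0, P[4] = 0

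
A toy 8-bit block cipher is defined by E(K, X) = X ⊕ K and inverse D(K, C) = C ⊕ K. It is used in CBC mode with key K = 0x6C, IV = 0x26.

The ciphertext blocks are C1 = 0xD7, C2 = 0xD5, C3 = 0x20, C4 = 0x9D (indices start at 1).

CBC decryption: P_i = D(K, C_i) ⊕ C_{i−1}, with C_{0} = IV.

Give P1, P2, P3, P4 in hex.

P1 = 0x9D, P2 = 0x6E, P3 = 0x99, P4 = 0xD1

P1: D(K, 0xD7) = 0xBB; 0xBB ⊕ 0x26 = 0x9D.
P2: D(K, 0xD5) = 0xB9; 0xB9 ⊕ 0xD7 = 0x6E.
P3: D(K, 0x20) = 0x4C; 0x4C ⊕ 0xD5 = 0x99.
P4: D(K, 0x9D) = 0xF1; 0xF1 ⊕ 0x20 = 0xD1.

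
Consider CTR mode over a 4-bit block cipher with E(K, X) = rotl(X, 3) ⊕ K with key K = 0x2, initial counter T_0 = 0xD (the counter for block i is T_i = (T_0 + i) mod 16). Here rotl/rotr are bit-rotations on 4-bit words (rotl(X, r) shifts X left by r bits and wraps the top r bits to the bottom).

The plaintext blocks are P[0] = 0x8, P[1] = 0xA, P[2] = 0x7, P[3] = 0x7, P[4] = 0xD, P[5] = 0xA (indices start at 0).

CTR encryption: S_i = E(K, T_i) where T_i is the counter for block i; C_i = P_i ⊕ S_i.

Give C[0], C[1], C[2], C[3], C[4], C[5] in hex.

C[0]: T = 0xD, S = E(K, T) = 0xC; 0x8 ⊕ 0xC = 0x4.
C[1]: T = 0xE, S = E(K, T) = 0x5; 0xA ⊕ 0x5 = 0xF.
C[2]: T = 0xF, S = E(K, T) = 0xD; 0x7 ⊕ 0xD = 0xA.
C[3]: T = 0x0, S = E(K, T) = 0x2; 0x7 ⊕ 0x2 = 0x5.
C[4]: T = 0x1, S = E(K, T) = 0xA; 0xD ⊕ 0xA = 0x7.
C[5]: T = 0x2, S = E(K, T) = 0x3; 0xA ⊕ 0x3 = 0x9.

C[0] = 0x4, C[1] = 0xF, C[2] = 0xA, C[3] = 0x5, C[4] = 0x7, C[5] = 0x9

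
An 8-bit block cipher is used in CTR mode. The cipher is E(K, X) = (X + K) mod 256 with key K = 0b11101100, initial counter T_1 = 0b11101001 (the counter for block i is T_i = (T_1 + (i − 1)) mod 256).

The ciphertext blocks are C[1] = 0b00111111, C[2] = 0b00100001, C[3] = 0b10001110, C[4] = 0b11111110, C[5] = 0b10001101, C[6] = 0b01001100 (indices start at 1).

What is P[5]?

P[5] = 0b01010100

CTR decryption: S_i = E(K, T_i) where T_i is the counter for block i; P_i = C_i ⊕ S_i.
P[5]: T = 0b11101101, S = E(K, T) = 0b11011001; 0b10001101 ⊕ 0b11011001 = 0b01010100.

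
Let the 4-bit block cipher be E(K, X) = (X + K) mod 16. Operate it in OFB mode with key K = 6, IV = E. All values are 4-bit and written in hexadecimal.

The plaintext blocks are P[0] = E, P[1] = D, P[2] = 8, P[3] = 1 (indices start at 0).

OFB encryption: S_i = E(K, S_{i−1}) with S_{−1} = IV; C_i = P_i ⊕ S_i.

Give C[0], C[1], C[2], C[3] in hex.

C[0] = A, C[1] = 7, C[2] = 8, C[3] = 7

C[0]: S = E(K, E) = 4; E ⊕ 4 = A.
C[1]: S = E(K, 4) = A; D ⊕ A = 7.
C[2]: S = E(K, A) = 0; 8 ⊕ 0 = 8.
C[3]: S = E(K, 0) = 6; 1 ⊕ 6 = 7.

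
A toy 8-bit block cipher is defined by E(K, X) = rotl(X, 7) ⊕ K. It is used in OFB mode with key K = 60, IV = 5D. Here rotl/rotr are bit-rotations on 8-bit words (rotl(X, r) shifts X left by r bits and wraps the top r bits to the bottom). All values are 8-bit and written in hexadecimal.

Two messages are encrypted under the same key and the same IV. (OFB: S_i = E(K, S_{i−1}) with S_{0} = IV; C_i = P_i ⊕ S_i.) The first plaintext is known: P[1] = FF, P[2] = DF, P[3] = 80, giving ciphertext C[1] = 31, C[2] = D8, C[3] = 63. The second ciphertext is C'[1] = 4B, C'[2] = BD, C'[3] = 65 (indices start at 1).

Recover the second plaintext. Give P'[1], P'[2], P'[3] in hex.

In OFB with a reused IV, both messages share the same keystream S_i, so C_i ⊕ C'_i = P_i ⊕ P'_i and thus P'_i = P_i ⊕ C_i ⊕ C'_i.
P'[1]: FF ⊕ 31 ⊕ 4B = 85.
P'[2]: DF ⊕ D8 ⊕ BD = BA.
P'[3]: 80 ⊕ 63 ⊕ 65 = 86.

P'[1] = 85, P'[2] = BA, P'[3] = 86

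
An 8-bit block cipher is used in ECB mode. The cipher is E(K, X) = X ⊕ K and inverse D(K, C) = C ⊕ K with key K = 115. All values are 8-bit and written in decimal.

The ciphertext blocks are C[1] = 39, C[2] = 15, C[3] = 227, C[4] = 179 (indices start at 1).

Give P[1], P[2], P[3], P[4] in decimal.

ECB decryption: P_i = D(K, C_i).
P[1]: D(K, 39) = 84.
P[2]: D(K, 15) = 124.
P[3]: D(K, 227) = 144.
P[4]: D(K, 179) = 192.

P[1] = 84, P[2] = 124, P[3] = 144, P[4] = 192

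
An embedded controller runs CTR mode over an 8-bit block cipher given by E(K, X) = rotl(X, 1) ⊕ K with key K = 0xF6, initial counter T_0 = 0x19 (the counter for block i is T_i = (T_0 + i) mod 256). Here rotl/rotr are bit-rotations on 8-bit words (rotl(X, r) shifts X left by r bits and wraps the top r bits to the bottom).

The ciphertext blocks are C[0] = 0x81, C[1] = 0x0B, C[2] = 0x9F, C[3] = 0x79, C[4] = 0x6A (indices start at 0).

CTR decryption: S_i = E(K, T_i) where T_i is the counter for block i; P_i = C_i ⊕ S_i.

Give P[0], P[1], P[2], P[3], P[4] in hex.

P[0] = 0x45, P[1] = 0xC9, P[2] = 0x5F, P[3] = 0xB7, P[4] = 0xA6

P[0]: T = 0x19, S = E(K, T) = 0xC4; 0x81 ⊕ 0xC4 = 0x45.
P[1]: T = 0x1A, S = E(K, T) = 0xC2; 0x0B ⊕ 0xC2 = 0xC9.
P[2]: T = 0x1B, S = E(K, T) = 0xC0; 0x9F ⊕ 0xC0 = 0x5F.
P[3]: T = 0x1C, S = E(K, T) = 0xCE; 0x79 ⊕ 0xCE = 0xB7.
P[4]: T = 0x1D, S = E(K, T) = 0xCC; 0x6A ⊕ 0xCC = 0xA6.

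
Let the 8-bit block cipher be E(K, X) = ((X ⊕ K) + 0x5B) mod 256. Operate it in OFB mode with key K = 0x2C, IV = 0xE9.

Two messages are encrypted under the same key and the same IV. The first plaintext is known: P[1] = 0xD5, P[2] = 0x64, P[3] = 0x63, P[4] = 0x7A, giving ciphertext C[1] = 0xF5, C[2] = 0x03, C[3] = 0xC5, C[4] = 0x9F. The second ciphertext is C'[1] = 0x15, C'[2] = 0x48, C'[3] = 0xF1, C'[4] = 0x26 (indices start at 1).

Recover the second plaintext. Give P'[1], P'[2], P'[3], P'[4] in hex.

In OFB with a reused IV, both messages share the same keystream S_i, so C_i ⊕ C'_i = P_i ⊕ P'_i and thus P'_i = P_i ⊕ C_i ⊕ C'_i.
P'[1]: 0xD5 ⊕ 0xF5 ⊕ 0x15 = 0x35.
P'[2]: 0x64 ⊕ 0x03 ⊕ 0x48 = 0x2F.
P'[3]: 0x63 ⊕ 0xC5 ⊕ 0xF1 = 0x57.
P'[4]: 0x7A ⊕ 0x9F ⊕ 0x26 = 0xC3.

P'[1] = 0x35, P'[2] = 0x2F, P'[3] = 0x57, P'[4] = 0xC3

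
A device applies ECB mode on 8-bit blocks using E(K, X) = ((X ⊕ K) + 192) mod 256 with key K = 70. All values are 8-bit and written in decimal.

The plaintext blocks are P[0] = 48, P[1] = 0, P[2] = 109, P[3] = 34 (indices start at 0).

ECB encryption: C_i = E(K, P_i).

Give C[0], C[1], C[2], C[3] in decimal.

C[0]: E(K, 48) = 54.
C[1]: E(K, 0) = 6.
C[2]: E(K, 109) = 235.
C[3]: E(K, 34) = 36.

C[0] = 54, C[1] = 6, C[2] = 235, C[3] = 36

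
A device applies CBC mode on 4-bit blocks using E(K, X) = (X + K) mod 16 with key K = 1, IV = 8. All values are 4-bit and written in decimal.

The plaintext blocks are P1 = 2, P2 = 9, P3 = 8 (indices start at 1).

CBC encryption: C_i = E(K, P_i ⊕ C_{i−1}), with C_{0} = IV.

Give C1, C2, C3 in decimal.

C1 = 11, C2 = 3, C3 = 12

C1: P1 ⊕ 8 = 10; E(K, 10) = 11.
C2: P2 ⊕ 11 = 2; E(K, 2) = 3.
C3: P3 ⊕ 3 = 11; E(K, 11) = 12.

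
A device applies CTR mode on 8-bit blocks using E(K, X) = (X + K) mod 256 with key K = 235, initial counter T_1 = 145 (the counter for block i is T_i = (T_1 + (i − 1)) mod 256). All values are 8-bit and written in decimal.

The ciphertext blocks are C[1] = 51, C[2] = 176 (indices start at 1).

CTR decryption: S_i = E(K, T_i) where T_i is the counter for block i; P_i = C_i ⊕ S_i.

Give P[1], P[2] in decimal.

P[1] = 79, P[2] = 205

P[1]: T = 145, S = E(K, T) = 124; 51 ⊕ 124 = 79.
P[2]: T = 146, S = E(K, T) = 125; 176 ⊕ 125 = 205.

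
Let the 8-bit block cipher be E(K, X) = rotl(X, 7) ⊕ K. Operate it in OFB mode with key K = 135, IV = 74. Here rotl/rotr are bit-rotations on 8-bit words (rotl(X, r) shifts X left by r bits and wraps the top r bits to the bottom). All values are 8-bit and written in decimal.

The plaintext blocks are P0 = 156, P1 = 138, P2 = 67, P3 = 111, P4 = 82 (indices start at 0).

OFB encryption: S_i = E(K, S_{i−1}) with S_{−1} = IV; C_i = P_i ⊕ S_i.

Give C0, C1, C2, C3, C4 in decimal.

C0 = 62, C1 = 92, C2 = 175, C3 = 158, C4 = 45

C0: S = E(K, 74) = 162; 156 ⊕ 162 = 62.
C1: S = E(K, 162) = 214; 138 ⊕ 214 = 92.
C2: S = E(K, 214) = 236; 67 ⊕ 236 = 175.
C3: S = E(K, 236) = 241; 111 ⊕ 241 = 158.
C4: S = E(K, 241) = 127; 82 ⊕ 127 = 45.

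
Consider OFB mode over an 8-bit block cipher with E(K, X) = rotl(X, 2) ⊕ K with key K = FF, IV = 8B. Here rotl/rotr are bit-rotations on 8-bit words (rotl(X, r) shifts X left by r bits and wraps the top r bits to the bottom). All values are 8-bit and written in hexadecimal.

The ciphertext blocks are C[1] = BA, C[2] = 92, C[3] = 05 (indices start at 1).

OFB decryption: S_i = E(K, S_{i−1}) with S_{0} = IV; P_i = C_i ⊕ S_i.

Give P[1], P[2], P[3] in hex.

P[1]: S = E(K, 8B) = D1; BA ⊕ D1 = 6B.
P[2]: S = E(K, D1) = B8; 92 ⊕ B8 = 2A.
P[3]: S = E(K, B8) = 1D; 05 ⊕ 1D = 18.

P[1] = 6B, P[2] = 2A, P[3] = 18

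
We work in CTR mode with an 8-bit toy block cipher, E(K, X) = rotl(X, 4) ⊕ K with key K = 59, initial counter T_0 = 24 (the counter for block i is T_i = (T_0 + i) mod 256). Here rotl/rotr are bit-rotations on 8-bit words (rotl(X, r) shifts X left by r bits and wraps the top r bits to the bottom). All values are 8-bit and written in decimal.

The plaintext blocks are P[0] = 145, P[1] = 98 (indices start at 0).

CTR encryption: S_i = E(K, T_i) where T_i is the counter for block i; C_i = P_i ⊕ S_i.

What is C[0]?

C[0] = 43

C[0]: T = 24, S = E(K, T) = 186; 145 ⊕ 186 = 43.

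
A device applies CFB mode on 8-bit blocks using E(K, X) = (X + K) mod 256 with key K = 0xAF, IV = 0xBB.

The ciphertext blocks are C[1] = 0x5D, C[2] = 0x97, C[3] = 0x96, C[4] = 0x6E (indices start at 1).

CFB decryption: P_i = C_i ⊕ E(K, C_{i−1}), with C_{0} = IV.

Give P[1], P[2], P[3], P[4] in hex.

P[1]: E(K, 0xBB) = 0x6A; 0x5D ⊕ 0x6A = 0x37.
P[2]: E(K, 0x5D) = 0x0C; 0x97 ⊕ 0x0C = 0x9B.
P[3]: E(K, 0x97) = 0x46; 0x96 ⊕ 0x46 = 0xD0.
P[4]: E(K, 0x96) = 0x45; 0x6E ⊕ 0x45 = 0x2B.

P[1] = 0x37, P[2] = 0x9B, P[3] = 0xD0, P[4] = 0x2B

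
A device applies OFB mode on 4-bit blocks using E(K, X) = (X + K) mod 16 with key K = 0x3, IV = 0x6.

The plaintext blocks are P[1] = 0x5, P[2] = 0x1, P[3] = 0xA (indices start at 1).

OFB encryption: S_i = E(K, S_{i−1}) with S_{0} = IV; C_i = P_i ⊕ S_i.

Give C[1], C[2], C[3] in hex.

C[1] = 0xC, C[2] = 0xD, C[3] = 0x5

C[1]: S = E(K, 0x6) = 0x9; 0x5 ⊕ 0x9 = 0xC.
C[2]: S = E(K, 0x9) = 0xC; 0x1 ⊕ 0xC = 0xD.
C[3]: S = E(K, 0xC) = 0xF; 0xA ⊕ 0xF = 0x5.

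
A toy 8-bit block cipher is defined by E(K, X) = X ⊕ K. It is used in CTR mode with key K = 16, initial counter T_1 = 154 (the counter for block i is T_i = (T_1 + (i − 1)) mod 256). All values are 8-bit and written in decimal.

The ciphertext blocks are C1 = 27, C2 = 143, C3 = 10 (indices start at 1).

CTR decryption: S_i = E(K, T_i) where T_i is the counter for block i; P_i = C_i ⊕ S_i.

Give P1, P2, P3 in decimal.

P1 = 145, P2 = 4, P3 = 134

P1: T = 154, S = E(K, T) = 138; 27 ⊕ 138 = 145.
P2: T = 155, S = E(K, T) = 139; 143 ⊕ 139 = 4.
P3: T = 156, S = E(K, T) = 140; 10 ⊕ 140 = 134.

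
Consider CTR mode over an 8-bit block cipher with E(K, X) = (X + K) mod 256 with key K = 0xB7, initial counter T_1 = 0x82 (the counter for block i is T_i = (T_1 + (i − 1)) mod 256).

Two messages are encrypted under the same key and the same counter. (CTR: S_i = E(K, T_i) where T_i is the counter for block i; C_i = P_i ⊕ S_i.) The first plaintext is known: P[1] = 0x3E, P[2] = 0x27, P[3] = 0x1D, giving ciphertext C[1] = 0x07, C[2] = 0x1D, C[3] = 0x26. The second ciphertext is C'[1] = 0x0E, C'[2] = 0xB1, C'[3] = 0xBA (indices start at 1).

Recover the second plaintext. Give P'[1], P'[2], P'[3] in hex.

P'[1] = 0x37, P'[2] = 0x8B, P'[3] = 0x81

In CTR with a reused counter, both messages share the same keystream S_i, so C_i ⊕ C'_i = P_i ⊕ P'_i and thus P'_i = P_i ⊕ C_i ⊕ C'_i.
P'[1]: 0x3E ⊕ 0x07 ⊕ 0x0E = 0x37.
P'[2]: 0x27 ⊕ 0x1D ⊕ 0xB1 = 0x8B.
P'[3]: 0x1D ⊕ 0x26 ⊕ 0xBA = 0x81.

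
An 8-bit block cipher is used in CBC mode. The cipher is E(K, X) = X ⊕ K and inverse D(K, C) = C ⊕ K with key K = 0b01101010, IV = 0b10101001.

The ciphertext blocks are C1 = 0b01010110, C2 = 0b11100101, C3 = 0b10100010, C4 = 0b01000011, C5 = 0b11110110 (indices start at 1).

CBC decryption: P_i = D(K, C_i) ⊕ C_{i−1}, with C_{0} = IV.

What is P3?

P3 = 0b00101101

P3: D(K, 0b10100010) = 0b11001000; 0b11001000 ⊕ 0b11100101 = 0b00101101.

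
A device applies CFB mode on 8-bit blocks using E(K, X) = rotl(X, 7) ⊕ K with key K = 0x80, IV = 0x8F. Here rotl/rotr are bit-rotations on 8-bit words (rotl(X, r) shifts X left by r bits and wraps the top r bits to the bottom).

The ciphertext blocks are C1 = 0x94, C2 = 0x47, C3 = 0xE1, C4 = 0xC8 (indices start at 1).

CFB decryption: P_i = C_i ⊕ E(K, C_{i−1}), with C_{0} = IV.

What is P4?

P4 = 0xB8

P4: E(K, 0xE1) = 0x70; 0xC8 ⊕ 0x70 = 0xB8.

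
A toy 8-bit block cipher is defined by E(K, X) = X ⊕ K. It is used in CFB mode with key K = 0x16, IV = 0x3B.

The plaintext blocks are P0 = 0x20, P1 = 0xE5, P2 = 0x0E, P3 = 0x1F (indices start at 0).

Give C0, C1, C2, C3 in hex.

CFB encryption: C_i = P_i ⊕ E(K, C_{i−1}), with C_{−1} = IV.
C0: E(K, 0x3B) = 0x2D; 0x20 ⊕ 0x2D = 0x0D.
C1: E(K, 0x0D) = 0x1B; 0xE5 ⊕ 0x1B = 0xFE.
C2: E(K, 0xFE) = 0xE8; 0x0E ⊕ 0xE8 = 0xE6.
C3: E(K, 0xE6) = 0xF0; 0x1F ⊕ 0xF0 = 0xEF.

C0 = 0x0D, C1 = 0xFE, C2 = 0xE6, C3 = 0xEF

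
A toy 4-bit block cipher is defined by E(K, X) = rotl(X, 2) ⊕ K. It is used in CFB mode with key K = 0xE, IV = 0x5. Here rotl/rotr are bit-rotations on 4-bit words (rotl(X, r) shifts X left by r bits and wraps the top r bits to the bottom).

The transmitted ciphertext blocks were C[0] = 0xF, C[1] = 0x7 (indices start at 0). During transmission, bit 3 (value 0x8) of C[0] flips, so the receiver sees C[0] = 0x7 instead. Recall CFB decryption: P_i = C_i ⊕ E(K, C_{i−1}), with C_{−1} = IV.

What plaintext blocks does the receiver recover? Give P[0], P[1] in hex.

Only C[0] changed, to 0x7. In CFB, a change in C_i flips the same bit in P_i and garbles P_{i+1}. Decrypting the received ciphertext:
P[0]: E(K, 0x5) = 0xB; 0x7 ⊕ 0xB = 0xC.
P[1]: E(K, 0x7) = 0x3; 0x7 ⊕ 0x3 = 0x4.
Blocks that differ from the original plaintext: P[0], P[1].

P[0] = 0xC, P[1] = 0x4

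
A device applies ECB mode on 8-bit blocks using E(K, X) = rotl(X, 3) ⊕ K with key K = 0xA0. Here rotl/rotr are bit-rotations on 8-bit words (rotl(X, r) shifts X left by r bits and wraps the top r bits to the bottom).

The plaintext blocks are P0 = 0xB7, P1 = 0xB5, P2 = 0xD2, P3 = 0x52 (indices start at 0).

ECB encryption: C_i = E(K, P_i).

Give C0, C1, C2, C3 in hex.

C0: E(K, 0xB7) = 0x1D.
C1: E(K, 0xB5) = 0x0D.
C2: E(K, 0xD2) = 0x36.
C3: E(K, 0x52) = 0x32.

C0 = 0x1D, C1 = 0x0D, C2 = 0x36, C3 = 0x32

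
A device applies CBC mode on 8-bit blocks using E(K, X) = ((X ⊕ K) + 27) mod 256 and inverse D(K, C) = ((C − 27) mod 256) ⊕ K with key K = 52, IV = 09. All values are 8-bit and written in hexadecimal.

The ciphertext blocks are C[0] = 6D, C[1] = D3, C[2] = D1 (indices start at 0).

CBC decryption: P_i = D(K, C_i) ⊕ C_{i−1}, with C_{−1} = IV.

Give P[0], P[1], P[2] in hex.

P[0] = 1D, P[1] = 93, P[2] = 2B

P[0]: D(K, 6D) = 14; 14 ⊕ 09 = 1D.
P[1]: D(K, D3) = FE; FE ⊕ 6D = 93.
P[2]: D(K, D1) = F8; F8 ⊕ D3 = 2B.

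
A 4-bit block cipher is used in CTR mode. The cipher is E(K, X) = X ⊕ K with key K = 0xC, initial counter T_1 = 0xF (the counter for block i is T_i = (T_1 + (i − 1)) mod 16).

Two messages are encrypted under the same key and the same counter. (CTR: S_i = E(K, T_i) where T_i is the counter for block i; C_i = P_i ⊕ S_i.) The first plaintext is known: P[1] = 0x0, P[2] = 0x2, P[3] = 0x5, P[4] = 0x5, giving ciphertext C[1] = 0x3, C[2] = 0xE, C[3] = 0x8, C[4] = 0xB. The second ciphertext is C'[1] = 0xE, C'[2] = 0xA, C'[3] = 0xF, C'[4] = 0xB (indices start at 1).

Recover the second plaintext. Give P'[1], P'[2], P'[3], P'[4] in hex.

In CTR with a reused counter, both messages share the same keystream S_i, so C_i ⊕ C'_i = P_i ⊕ P'_i and thus P'_i = P_i ⊕ C_i ⊕ C'_i.
P'[1]: 0x0 ⊕ 0x3 ⊕ 0xE = 0xD.
P'[2]: 0x2 ⊕ 0xE ⊕ 0xA = 0x6.
P'[3]: 0x5 ⊕ 0x8 ⊕ 0xF = 0x2.
P'[4]: 0x5 ⊕ 0xB ⊕ 0xB = 0x5.

P'[1] = 0xD, P'[2] = 0x6, P'[3] = 0x2, P'[4] = 0x5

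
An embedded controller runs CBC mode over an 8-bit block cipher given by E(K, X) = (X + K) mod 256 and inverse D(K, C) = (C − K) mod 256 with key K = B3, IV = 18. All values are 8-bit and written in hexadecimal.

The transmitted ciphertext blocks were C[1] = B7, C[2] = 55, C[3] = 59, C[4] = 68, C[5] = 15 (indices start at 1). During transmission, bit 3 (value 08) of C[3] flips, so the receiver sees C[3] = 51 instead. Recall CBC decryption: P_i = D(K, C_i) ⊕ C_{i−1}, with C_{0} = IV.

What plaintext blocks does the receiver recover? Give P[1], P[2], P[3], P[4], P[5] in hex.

Only C[3] changed, to 51. In CBC, a change in C_i garbles P_i and flips the same bit in P_{i+1}. Decrypting the received ciphertext:
P[1]: D(K, B7) = 04; 04 ⊕ 18 = 1C.
P[2]: D(K, 55) = A2; A2 ⊕ B7 = 15.
P[3]: D(K, 51) = 9E; 9E ⊕ 55 = CB.
P[4]: D(K, 68) = B5; B5 ⊕ 51 = E4.
P[5]: D(K, 15) = 62; 62 ⊕ 68 = 0A.
Blocks that differ from the original plaintext: P[3], P[4].

P[1] = 1C, P[2] = 15, P[3] = CB, P[4] = E4, P[5] = 0A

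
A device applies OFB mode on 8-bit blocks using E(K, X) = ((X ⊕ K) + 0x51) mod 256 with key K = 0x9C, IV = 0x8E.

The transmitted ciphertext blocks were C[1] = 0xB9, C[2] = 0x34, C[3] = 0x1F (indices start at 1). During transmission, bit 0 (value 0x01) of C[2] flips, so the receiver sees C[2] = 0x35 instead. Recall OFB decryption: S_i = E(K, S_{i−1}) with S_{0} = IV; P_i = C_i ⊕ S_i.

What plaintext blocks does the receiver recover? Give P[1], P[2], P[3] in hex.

P[1] = 0xDA, P[2] = 0x65, P[3] = 0x02

Only C[2] changed, to 0x35. In OFB, a change in C_i flips the same bit in P_i only; the keystream is unaffected. Decrypting the received ciphertext:
P[1]: S = E(K, 0x8E) = 0x63; 0xB9 ⊕ 0x63 = 0xDA.
P[2]: S = E(K, 0x63) = 0x50; 0x35 ⊕ 0x50 = 0x65.
P[3]: S = E(K, 0x50) = 0x1D; 0x1F ⊕ 0x1D = 0x02.
Blocks that differ from the original plaintext: P[2].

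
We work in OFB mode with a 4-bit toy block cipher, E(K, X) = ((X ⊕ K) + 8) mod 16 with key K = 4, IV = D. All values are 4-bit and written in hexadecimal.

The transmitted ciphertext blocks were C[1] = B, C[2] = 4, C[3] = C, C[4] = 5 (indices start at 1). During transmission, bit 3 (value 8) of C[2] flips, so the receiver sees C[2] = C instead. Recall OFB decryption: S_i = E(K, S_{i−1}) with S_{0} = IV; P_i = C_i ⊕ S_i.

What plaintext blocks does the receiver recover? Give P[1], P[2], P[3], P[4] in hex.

Only C[2] changed, to C. In OFB, a change in C_i flips the same bit in P_i only; the keystream is unaffected. Decrypting the received ciphertext:
P[1]: S = E(K, D) = 1; B ⊕ 1 = A.
P[2]: S = E(K, 1) = D; C ⊕ D = 1.
P[3]: S = E(K, D) = 1; C ⊕ 1 = D.
P[4]: S = E(K, 1) = D; 5 ⊕ D = 8.
Blocks that differ from the original plaintext: P[2].

P[1] = A, P[2] = 1, P[3] = D, P[4] = 8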